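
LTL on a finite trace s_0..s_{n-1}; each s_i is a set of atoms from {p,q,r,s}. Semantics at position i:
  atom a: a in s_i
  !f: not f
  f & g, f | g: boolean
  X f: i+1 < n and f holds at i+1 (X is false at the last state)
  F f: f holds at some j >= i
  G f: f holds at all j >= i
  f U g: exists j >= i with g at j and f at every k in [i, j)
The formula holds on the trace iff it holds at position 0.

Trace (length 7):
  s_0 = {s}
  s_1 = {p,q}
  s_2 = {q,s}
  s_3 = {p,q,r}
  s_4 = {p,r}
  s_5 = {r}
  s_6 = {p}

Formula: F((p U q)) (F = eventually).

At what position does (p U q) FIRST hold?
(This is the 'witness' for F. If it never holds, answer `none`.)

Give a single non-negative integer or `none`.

Answer: 1

Derivation:
s_0={s}: (p U q)=False p=False q=False
s_1={p,q}: (p U q)=True p=True q=True
s_2={q,s}: (p U q)=True p=False q=True
s_3={p,q,r}: (p U q)=True p=True q=True
s_4={p,r}: (p U q)=False p=True q=False
s_5={r}: (p U q)=False p=False q=False
s_6={p}: (p U q)=False p=True q=False
F((p U q)) holds; first witness at position 1.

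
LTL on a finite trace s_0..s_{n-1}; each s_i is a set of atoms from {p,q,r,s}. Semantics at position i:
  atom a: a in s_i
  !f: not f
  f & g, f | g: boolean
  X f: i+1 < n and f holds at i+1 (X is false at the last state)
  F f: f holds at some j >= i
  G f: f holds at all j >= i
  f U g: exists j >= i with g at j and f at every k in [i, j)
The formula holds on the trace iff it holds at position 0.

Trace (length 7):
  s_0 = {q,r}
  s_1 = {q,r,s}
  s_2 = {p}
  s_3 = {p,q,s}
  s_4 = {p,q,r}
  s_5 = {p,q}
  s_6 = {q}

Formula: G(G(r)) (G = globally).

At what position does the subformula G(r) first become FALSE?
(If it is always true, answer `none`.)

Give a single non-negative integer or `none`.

Answer: 0

Derivation:
s_0={q,r}: G(r)=False r=True
s_1={q,r,s}: G(r)=False r=True
s_2={p}: G(r)=False r=False
s_3={p,q,s}: G(r)=False r=False
s_4={p,q,r}: G(r)=False r=True
s_5={p,q}: G(r)=False r=False
s_6={q}: G(r)=False r=False
G(G(r)) holds globally = False
First violation at position 0.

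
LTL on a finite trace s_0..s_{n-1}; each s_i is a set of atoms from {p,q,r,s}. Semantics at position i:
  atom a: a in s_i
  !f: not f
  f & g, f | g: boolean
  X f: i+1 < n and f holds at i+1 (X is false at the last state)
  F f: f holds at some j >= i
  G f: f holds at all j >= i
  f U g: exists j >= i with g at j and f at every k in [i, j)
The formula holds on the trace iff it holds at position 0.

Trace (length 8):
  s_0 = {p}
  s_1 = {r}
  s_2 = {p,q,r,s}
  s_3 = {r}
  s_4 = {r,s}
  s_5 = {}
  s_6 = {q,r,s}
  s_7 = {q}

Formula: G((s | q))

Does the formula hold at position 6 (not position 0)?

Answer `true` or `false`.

s_0={p}: G((s | q))=False (s | q)=False s=False q=False
s_1={r}: G((s | q))=False (s | q)=False s=False q=False
s_2={p,q,r,s}: G((s | q))=False (s | q)=True s=True q=True
s_3={r}: G((s | q))=False (s | q)=False s=False q=False
s_4={r,s}: G((s | q))=False (s | q)=True s=True q=False
s_5={}: G((s | q))=False (s | q)=False s=False q=False
s_6={q,r,s}: G((s | q))=True (s | q)=True s=True q=True
s_7={q}: G((s | q))=True (s | q)=True s=False q=True
Evaluating at position 6: result = True

Answer: true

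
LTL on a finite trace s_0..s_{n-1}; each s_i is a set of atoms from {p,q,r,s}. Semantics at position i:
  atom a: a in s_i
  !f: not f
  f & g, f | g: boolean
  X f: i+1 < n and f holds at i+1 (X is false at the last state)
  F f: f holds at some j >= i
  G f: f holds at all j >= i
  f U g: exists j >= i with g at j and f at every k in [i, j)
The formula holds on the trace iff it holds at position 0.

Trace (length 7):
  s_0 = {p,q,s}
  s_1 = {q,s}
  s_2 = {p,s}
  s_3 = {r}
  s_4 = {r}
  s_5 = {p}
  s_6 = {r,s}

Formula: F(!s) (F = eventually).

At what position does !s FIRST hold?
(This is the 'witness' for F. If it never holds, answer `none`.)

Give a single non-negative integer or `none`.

Answer: 3

Derivation:
s_0={p,q,s}: !s=False s=True
s_1={q,s}: !s=False s=True
s_2={p,s}: !s=False s=True
s_3={r}: !s=True s=False
s_4={r}: !s=True s=False
s_5={p}: !s=True s=False
s_6={r,s}: !s=False s=True
F(!s) holds; first witness at position 3.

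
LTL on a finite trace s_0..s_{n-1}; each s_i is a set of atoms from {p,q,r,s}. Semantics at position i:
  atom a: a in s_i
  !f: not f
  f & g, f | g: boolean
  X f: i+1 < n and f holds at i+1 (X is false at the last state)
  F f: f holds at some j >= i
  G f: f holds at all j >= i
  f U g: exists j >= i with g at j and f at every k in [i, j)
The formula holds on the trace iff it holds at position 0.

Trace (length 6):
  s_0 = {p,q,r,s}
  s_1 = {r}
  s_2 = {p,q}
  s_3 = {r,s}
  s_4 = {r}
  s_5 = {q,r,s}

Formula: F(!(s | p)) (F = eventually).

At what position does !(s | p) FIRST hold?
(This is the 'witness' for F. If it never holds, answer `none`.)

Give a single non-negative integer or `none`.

Answer: 1

Derivation:
s_0={p,q,r,s}: !(s | p)=False (s | p)=True s=True p=True
s_1={r}: !(s | p)=True (s | p)=False s=False p=False
s_2={p,q}: !(s | p)=False (s | p)=True s=False p=True
s_3={r,s}: !(s | p)=False (s | p)=True s=True p=False
s_4={r}: !(s | p)=True (s | p)=False s=False p=False
s_5={q,r,s}: !(s | p)=False (s | p)=True s=True p=False
F(!(s | p)) holds; first witness at position 1.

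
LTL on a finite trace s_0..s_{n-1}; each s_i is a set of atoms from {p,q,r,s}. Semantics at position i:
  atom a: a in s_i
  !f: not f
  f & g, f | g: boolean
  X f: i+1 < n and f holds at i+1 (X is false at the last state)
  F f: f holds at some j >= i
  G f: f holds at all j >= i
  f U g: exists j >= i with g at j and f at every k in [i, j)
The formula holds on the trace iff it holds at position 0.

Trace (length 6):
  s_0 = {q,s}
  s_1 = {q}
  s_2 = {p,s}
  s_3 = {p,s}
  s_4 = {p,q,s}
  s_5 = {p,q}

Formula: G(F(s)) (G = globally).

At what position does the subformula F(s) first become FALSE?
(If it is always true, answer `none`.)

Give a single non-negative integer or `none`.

Answer: 5

Derivation:
s_0={q,s}: F(s)=True s=True
s_1={q}: F(s)=True s=False
s_2={p,s}: F(s)=True s=True
s_3={p,s}: F(s)=True s=True
s_4={p,q,s}: F(s)=True s=True
s_5={p,q}: F(s)=False s=False
G(F(s)) holds globally = False
First violation at position 5.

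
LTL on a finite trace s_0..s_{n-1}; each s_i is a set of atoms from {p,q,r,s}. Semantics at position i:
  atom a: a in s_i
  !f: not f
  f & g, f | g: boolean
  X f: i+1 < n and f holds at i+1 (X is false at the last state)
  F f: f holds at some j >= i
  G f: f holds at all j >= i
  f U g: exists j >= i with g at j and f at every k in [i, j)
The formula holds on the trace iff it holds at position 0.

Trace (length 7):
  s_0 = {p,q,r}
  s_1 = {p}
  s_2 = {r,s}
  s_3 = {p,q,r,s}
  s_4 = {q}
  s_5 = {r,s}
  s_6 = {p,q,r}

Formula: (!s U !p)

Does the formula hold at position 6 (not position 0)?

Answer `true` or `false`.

Answer: false

Derivation:
s_0={p,q,r}: (!s U !p)=True !s=True s=False !p=False p=True
s_1={p}: (!s U !p)=True !s=True s=False !p=False p=True
s_2={r,s}: (!s U !p)=True !s=False s=True !p=True p=False
s_3={p,q,r,s}: (!s U !p)=False !s=False s=True !p=False p=True
s_4={q}: (!s U !p)=True !s=True s=False !p=True p=False
s_5={r,s}: (!s U !p)=True !s=False s=True !p=True p=False
s_6={p,q,r}: (!s U !p)=False !s=True s=False !p=False p=True
Evaluating at position 6: result = False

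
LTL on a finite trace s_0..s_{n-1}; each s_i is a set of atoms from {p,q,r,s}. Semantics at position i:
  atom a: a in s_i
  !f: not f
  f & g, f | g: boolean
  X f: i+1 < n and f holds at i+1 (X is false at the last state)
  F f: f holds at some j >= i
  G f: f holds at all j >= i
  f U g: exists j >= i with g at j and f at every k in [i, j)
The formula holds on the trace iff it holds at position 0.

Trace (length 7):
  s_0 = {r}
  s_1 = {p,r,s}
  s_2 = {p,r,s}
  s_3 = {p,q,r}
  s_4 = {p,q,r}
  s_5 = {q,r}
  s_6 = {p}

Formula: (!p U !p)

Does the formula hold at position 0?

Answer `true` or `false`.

s_0={r}: (!p U !p)=True !p=True p=False
s_1={p,r,s}: (!p U !p)=False !p=False p=True
s_2={p,r,s}: (!p U !p)=False !p=False p=True
s_3={p,q,r}: (!p U !p)=False !p=False p=True
s_4={p,q,r}: (!p U !p)=False !p=False p=True
s_5={q,r}: (!p U !p)=True !p=True p=False
s_6={p}: (!p U !p)=False !p=False p=True

Answer: true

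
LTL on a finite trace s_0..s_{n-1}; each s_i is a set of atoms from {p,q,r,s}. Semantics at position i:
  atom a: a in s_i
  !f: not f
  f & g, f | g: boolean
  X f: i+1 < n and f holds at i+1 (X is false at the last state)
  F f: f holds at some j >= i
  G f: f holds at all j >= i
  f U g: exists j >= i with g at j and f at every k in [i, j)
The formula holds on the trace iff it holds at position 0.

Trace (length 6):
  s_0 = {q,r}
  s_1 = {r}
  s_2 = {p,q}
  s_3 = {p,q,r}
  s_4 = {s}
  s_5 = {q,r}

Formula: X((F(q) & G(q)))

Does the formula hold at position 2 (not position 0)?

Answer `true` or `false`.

Answer: false

Derivation:
s_0={q,r}: X((F(q) & G(q)))=False (F(q) & G(q))=False F(q)=True q=True G(q)=False
s_1={r}: X((F(q) & G(q)))=False (F(q) & G(q))=False F(q)=True q=False G(q)=False
s_2={p,q}: X((F(q) & G(q)))=False (F(q) & G(q))=False F(q)=True q=True G(q)=False
s_3={p,q,r}: X((F(q) & G(q)))=False (F(q) & G(q))=False F(q)=True q=True G(q)=False
s_4={s}: X((F(q) & G(q)))=True (F(q) & G(q))=False F(q)=True q=False G(q)=False
s_5={q,r}: X((F(q) & G(q)))=False (F(q) & G(q))=True F(q)=True q=True G(q)=True
Evaluating at position 2: result = False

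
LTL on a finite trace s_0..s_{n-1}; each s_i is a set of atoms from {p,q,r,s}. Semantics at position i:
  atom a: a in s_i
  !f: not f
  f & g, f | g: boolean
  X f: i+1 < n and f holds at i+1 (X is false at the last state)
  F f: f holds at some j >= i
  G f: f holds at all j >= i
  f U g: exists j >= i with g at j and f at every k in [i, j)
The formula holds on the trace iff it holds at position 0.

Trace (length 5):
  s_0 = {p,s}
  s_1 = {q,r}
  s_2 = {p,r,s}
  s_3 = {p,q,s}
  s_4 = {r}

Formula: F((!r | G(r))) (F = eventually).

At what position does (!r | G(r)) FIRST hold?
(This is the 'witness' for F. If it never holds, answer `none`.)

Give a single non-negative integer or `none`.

Answer: 0

Derivation:
s_0={p,s}: (!r | G(r))=True !r=True r=False G(r)=False
s_1={q,r}: (!r | G(r))=False !r=False r=True G(r)=False
s_2={p,r,s}: (!r | G(r))=False !r=False r=True G(r)=False
s_3={p,q,s}: (!r | G(r))=True !r=True r=False G(r)=False
s_4={r}: (!r | G(r))=True !r=False r=True G(r)=True
F((!r | G(r))) holds; first witness at position 0.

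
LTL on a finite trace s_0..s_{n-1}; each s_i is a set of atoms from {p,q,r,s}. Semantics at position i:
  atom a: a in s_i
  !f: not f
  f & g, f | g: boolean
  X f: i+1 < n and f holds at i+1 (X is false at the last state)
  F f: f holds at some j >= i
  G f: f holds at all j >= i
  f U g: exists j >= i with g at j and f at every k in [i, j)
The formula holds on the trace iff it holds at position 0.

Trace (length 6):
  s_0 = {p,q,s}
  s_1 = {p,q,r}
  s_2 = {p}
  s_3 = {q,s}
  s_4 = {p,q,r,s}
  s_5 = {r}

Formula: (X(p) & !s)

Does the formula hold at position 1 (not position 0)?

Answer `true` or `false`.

Answer: true

Derivation:
s_0={p,q,s}: (X(p) & !s)=False X(p)=True p=True !s=False s=True
s_1={p,q,r}: (X(p) & !s)=True X(p)=True p=True !s=True s=False
s_2={p}: (X(p) & !s)=False X(p)=False p=True !s=True s=False
s_3={q,s}: (X(p) & !s)=False X(p)=True p=False !s=False s=True
s_4={p,q,r,s}: (X(p) & !s)=False X(p)=False p=True !s=False s=True
s_5={r}: (X(p) & !s)=False X(p)=False p=False !s=True s=False
Evaluating at position 1: result = True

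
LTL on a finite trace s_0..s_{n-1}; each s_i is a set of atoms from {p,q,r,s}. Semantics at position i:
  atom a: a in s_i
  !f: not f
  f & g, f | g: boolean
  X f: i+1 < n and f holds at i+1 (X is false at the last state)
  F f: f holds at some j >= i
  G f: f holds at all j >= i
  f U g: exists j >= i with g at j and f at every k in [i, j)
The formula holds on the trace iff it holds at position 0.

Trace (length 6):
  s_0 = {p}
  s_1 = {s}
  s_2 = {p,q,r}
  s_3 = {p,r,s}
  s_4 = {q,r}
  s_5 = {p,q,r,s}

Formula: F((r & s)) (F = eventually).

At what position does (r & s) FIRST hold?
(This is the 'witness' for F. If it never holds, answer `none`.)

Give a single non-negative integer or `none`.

Answer: 3

Derivation:
s_0={p}: (r & s)=False r=False s=False
s_1={s}: (r & s)=False r=False s=True
s_2={p,q,r}: (r & s)=False r=True s=False
s_3={p,r,s}: (r & s)=True r=True s=True
s_4={q,r}: (r & s)=False r=True s=False
s_5={p,q,r,s}: (r & s)=True r=True s=True
F((r & s)) holds; first witness at position 3.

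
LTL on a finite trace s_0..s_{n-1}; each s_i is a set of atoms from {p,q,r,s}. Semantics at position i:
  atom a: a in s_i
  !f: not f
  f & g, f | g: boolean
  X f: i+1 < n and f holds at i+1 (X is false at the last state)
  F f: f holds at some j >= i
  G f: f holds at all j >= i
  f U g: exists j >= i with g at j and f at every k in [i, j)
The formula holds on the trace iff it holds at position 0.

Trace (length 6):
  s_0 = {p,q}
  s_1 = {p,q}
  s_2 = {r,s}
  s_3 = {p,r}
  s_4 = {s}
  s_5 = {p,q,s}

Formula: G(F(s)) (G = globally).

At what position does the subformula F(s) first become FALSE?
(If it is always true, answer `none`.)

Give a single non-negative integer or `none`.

s_0={p,q}: F(s)=True s=False
s_1={p,q}: F(s)=True s=False
s_2={r,s}: F(s)=True s=True
s_3={p,r}: F(s)=True s=False
s_4={s}: F(s)=True s=True
s_5={p,q,s}: F(s)=True s=True
G(F(s)) holds globally = True
No violation — formula holds at every position.

Answer: none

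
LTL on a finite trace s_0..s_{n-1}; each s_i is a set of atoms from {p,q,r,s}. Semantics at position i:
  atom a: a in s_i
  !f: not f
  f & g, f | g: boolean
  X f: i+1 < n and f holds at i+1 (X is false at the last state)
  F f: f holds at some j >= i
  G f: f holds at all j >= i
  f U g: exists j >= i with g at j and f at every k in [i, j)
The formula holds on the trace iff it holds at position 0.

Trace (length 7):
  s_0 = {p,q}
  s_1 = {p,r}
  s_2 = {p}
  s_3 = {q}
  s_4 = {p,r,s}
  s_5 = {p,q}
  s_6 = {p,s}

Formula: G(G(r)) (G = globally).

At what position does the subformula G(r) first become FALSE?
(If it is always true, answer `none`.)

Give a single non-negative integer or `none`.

Answer: 0

Derivation:
s_0={p,q}: G(r)=False r=False
s_1={p,r}: G(r)=False r=True
s_2={p}: G(r)=False r=False
s_3={q}: G(r)=False r=False
s_4={p,r,s}: G(r)=False r=True
s_5={p,q}: G(r)=False r=False
s_6={p,s}: G(r)=False r=False
G(G(r)) holds globally = False
First violation at position 0.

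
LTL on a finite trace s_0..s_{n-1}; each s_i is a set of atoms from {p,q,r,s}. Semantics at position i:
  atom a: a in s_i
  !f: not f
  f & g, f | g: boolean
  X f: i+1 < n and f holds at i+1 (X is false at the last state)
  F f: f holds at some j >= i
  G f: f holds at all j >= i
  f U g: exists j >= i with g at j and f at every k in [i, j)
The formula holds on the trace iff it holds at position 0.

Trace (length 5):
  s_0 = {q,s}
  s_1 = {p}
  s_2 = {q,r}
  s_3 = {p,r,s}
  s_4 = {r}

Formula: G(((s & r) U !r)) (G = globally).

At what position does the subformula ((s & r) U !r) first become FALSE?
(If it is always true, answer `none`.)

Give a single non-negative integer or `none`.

Answer: 2

Derivation:
s_0={q,s}: ((s & r) U !r)=True (s & r)=False s=True r=False !r=True
s_1={p}: ((s & r) U !r)=True (s & r)=False s=False r=False !r=True
s_2={q,r}: ((s & r) U !r)=False (s & r)=False s=False r=True !r=False
s_3={p,r,s}: ((s & r) U !r)=False (s & r)=True s=True r=True !r=False
s_4={r}: ((s & r) U !r)=False (s & r)=False s=False r=True !r=False
G(((s & r) U !r)) holds globally = False
First violation at position 2.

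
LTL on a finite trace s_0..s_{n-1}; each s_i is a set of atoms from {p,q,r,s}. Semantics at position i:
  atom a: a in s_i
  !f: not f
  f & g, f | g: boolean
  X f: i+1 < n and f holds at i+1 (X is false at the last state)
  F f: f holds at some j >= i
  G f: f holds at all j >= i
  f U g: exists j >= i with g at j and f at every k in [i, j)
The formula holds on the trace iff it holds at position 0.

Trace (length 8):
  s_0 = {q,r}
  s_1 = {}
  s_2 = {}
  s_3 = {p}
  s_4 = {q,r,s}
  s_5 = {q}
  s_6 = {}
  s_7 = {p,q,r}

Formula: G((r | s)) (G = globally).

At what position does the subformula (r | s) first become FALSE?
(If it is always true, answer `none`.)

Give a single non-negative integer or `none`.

s_0={q,r}: (r | s)=True r=True s=False
s_1={}: (r | s)=False r=False s=False
s_2={}: (r | s)=False r=False s=False
s_3={p}: (r | s)=False r=False s=False
s_4={q,r,s}: (r | s)=True r=True s=True
s_5={q}: (r | s)=False r=False s=False
s_6={}: (r | s)=False r=False s=False
s_7={p,q,r}: (r | s)=True r=True s=False
G((r | s)) holds globally = False
First violation at position 1.

Answer: 1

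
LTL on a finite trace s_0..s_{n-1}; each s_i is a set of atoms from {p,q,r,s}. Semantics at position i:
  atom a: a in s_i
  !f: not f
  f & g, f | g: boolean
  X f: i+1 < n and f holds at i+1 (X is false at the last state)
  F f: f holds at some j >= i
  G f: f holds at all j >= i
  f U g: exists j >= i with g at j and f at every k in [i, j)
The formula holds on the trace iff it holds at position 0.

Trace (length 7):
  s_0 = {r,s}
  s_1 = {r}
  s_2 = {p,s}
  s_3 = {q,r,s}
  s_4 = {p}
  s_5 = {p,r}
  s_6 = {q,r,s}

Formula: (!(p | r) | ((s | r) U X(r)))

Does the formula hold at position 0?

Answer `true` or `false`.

s_0={r,s}: (!(p | r) | ((s | r) U X(r)))=True !(p | r)=False (p | r)=True p=False r=True ((s | r) U X(r))=True (s | r)=True s=True X(r)=True
s_1={r}: (!(p | r) | ((s | r) U X(r)))=True !(p | r)=False (p | r)=True p=False r=True ((s | r) U X(r))=True (s | r)=True s=False X(r)=False
s_2={p,s}: (!(p | r) | ((s | r) U X(r)))=True !(p | r)=False (p | r)=True p=True r=False ((s | r) U X(r))=True (s | r)=True s=True X(r)=True
s_3={q,r,s}: (!(p | r) | ((s | r) U X(r)))=True !(p | r)=False (p | r)=True p=False r=True ((s | r) U X(r))=True (s | r)=True s=True X(r)=False
s_4={p}: (!(p | r) | ((s | r) U X(r)))=True !(p | r)=False (p | r)=True p=True r=False ((s | r) U X(r))=True (s | r)=False s=False X(r)=True
s_5={p,r}: (!(p | r) | ((s | r) U X(r)))=True !(p | r)=False (p | r)=True p=True r=True ((s | r) U X(r))=True (s | r)=True s=False X(r)=True
s_6={q,r,s}: (!(p | r) | ((s | r) U X(r)))=False !(p | r)=False (p | r)=True p=False r=True ((s | r) U X(r))=False (s | r)=True s=True X(r)=False

Answer: true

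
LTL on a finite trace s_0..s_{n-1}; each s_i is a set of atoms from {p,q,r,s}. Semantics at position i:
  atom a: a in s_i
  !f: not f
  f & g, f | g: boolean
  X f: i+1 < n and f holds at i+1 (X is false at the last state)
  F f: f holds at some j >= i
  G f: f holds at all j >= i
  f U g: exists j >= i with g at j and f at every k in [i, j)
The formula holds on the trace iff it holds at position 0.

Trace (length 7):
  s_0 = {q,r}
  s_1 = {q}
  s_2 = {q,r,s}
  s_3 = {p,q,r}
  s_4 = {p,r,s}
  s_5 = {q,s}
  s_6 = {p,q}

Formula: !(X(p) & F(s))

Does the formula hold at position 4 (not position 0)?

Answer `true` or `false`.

Answer: true

Derivation:
s_0={q,r}: !(X(p) & F(s))=True (X(p) & F(s))=False X(p)=False p=False F(s)=True s=False
s_1={q}: !(X(p) & F(s))=True (X(p) & F(s))=False X(p)=False p=False F(s)=True s=False
s_2={q,r,s}: !(X(p) & F(s))=False (X(p) & F(s))=True X(p)=True p=False F(s)=True s=True
s_3={p,q,r}: !(X(p) & F(s))=False (X(p) & F(s))=True X(p)=True p=True F(s)=True s=False
s_4={p,r,s}: !(X(p) & F(s))=True (X(p) & F(s))=False X(p)=False p=True F(s)=True s=True
s_5={q,s}: !(X(p) & F(s))=False (X(p) & F(s))=True X(p)=True p=False F(s)=True s=True
s_6={p,q}: !(X(p) & F(s))=True (X(p) & F(s))=False X(p)=False p=True F(s)=False s=False
Evaluating at position 4: result = True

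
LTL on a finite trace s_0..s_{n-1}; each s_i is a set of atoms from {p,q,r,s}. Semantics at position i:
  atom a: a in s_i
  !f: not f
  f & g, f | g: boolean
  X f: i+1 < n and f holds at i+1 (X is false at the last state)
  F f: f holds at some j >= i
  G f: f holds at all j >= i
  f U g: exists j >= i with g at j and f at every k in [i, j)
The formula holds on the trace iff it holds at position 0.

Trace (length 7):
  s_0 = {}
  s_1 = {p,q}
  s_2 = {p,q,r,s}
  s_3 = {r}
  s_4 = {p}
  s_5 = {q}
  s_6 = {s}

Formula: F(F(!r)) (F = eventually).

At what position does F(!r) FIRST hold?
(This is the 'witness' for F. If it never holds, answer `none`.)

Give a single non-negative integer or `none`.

s_0={}: F(!r)=True !r=True r=False
s_1={p,q}: F(!r)=True !r=True r=False
s_2={p,q,r,s}: F(!r)=True !r=False r=True
s_3={r}: F(!r)=True !r=False r=True
s_4={p}: F(!r)=True !r=True r=False
s_5={q}: F(!r)=True !r=True r=False
s_6={s}: F(!r)=True !r=True r=False
F(F(!r)) holds; first witness at position 0.

Answer: 0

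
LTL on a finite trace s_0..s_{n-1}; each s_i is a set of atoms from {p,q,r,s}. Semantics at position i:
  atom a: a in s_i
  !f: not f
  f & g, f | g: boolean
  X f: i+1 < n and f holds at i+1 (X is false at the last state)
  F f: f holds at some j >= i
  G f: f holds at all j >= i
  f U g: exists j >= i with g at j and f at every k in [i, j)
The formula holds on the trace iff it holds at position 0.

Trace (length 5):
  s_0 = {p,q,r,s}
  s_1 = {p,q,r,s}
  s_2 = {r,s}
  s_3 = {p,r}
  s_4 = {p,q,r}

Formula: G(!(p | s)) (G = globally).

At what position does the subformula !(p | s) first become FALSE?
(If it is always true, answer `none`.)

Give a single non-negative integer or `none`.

Answer: 0

Derivation:
s_0={p,q,r,s}: !(p | s)=False (p | s)=True p=True s=True
s_1={p,q,r,s}: !(p | s)=False (p | s)=True p=True s=True
s_2={r,s}: !(p | s)=False (p | s)=True p=False s=True
s_3={p,r}: !(p | s)=False (p | s)=True p=True s=False
s_4={p,q,r}: !(p | s)=False (p | s)=True p=True s=False
G(!(p | s)) holds globally = False
First violation at position 0.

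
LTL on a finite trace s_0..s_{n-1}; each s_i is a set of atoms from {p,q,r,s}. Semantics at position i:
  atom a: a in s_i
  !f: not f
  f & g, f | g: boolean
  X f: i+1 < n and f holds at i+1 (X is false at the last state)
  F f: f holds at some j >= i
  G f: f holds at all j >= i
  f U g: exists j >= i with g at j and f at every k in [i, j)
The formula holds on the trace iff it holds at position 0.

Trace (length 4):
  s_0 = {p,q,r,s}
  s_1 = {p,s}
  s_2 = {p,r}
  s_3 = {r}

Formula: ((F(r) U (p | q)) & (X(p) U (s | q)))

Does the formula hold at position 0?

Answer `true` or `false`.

s_0={p,q,r,s}: ((F(r) U (p | q)) & (X(p) U (s | q)))=True (F(r) U (p | q))=True F(r)=True r=True (p | q)=True p=True q=True (X(p) U (s | q))=True X(p)=True (s | q)=True s=True
s_1={p,s}: ((F(r) U (p | q)) & (X(p) U (s | q)))=True (F(r) U (p | q))=True F(r)=True r=False (p | q)=True p=True q=False (X(p) U (s | q))=True X(p)=True (s | q)=True s=True
s_2={p,r}: ((F(r) U (p | q)) & (X(p) U (s | q)))=False (F(r) U (p | q))=True F(r)=True r=True (p | q)=True p=True q=False (X(p) U (s | q))=False X(p)=False (s | q)=False s=False
s_3={r}: ((F(r) U (p | q)) & (X(p) U (s | q)))=False (F(r) U (p | q))=False F(r)=True r=True (p | q)=False p=False q=False (X(p) U (s | q))=False X(p)=False (s | q)=False s=False

Answer: true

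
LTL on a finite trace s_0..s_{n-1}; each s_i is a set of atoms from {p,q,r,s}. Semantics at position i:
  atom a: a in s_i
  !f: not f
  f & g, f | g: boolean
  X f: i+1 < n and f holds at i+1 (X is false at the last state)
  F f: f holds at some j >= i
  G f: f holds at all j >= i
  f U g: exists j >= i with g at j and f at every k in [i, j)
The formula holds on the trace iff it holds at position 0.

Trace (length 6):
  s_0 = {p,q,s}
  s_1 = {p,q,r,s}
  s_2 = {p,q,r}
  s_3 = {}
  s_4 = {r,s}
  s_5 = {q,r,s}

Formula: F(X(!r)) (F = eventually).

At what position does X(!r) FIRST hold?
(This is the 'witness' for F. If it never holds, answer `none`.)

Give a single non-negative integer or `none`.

s_0={p,q,s}: X(!r)=False !r=True r=False
s_1={p,q,r,s}: X(!r)=False !r=False r=True
s_2={p,q,r}: X(!r)=True !r=False r=True
s_3={}: X(!r)=False !r=True r=False
s_4={r,s}: X(!r)=False !r=False r=True
s_5={q,r,s}: X(!r)=False !r=False r=True
F(X(!r)) holds; first witness at position 2.

Answer: 2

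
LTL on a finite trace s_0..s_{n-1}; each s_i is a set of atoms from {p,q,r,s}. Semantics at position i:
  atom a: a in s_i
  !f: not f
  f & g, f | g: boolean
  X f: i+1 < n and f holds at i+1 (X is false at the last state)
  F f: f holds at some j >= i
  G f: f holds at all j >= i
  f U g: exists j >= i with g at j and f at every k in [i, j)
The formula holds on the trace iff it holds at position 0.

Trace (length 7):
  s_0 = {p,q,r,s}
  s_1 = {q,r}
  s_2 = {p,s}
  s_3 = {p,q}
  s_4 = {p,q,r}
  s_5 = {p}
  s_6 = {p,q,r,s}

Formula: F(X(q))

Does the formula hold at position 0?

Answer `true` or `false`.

s_0={p,q,r,s}: F(X(q))=True X(q)=True q=True
s_1={q,r}: F(X(q))=True X(q)=False q=True
s_2={p,s}: F(X(q))=True X(q)=True q=False
s_3={p,q}: F(X(q))=True X(q)=True q=True
s_4={p,q,r}: F(X(q))=True X(q)=False q=True
s_5={p}: F(X(q))=True X(q)=True q=False
s_6={p,q,r,s}: F(X(q))=False X(q)=False q=True

Answer: true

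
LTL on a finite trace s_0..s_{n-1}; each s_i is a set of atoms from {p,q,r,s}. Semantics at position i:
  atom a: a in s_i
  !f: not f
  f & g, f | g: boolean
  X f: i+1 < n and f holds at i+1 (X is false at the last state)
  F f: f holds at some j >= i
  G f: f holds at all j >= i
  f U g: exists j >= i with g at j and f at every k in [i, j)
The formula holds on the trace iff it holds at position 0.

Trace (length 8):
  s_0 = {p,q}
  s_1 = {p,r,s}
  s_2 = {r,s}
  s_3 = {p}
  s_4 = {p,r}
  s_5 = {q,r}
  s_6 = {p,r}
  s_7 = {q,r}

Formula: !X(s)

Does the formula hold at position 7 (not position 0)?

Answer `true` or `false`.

Answer: true

Derivation:
s_0={p,q}: !X(s)=False X(s)=True s=False
s_1={p,r,s}: !X(s)=False X(s)=True s=True
s_2={r,s}: !X(s)=True X(s)=False s=True
s_3={p}: !X(s)=True X(s)=False s=False
s_4={p,r}: !X(s)=True X(s)=False s=False
s_5={q,r}: !X(s)=True X(s)=False s=False
s_6={p,r}: !X(s)=True X(s)=False s=False
s_7={q,r}: !X(s)=True X(s)=False s=False
Evaluating at position 7: result = True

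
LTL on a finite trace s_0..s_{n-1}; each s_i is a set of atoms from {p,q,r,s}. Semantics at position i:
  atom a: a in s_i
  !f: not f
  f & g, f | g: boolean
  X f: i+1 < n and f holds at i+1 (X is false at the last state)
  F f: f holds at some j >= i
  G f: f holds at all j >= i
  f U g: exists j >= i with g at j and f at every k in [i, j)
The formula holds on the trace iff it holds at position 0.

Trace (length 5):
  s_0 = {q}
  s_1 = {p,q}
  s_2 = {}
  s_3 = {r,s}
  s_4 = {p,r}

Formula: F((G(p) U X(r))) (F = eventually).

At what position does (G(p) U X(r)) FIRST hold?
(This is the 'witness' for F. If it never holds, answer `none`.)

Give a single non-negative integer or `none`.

s_0={q}: (G(p) U X(r))=False G(p)=False p=False X(r)=False r=False
s_1={p,q}: (G(p) U X(r))=False G(p)=False p=True X(r)=False r=False
s_2={}: (G(p) U X(r))=True G(p)=False p=False X(r)=True r=False
s_3={r,s}: (G(p) U X(r))=True G(p)=False p=False X(r)=True r=True
s_4={p,r}: (G(p) U X(r))=False G(p)=True p=True X(r)=False r=True
F((G(p) U X(r))) holds; first witness at position 2.

Answer: 2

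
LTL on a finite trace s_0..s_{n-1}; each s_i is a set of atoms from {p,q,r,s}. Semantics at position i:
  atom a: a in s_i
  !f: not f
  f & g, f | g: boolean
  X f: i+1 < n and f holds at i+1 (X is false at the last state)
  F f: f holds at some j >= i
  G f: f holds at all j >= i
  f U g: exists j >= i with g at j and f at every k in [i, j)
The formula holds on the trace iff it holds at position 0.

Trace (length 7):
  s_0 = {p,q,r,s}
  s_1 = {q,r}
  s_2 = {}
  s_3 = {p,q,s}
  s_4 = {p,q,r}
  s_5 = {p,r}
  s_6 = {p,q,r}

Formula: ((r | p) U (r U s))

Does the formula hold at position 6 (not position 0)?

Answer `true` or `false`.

Answer: false

Derivation:
s_0={p,q,r,s}: ((r | p) U (r U s))=True (r | p)=True r=True p=True (r U s)=True s=True
s_1={q,r}: ((r | p) U (r U s))=False (r | p)=True r=True p=False (r U s)=False s=False
s_2={}: ((r | p) U (r U s))=False (r | p)=False r=False p=False (r U s)=False s=False
s_3={p,q,s}: ((r | p) U (r U s))=True (r | p)=True r=False p=True (r U s)=True s=True
s_4={p,q,r}: ((r | p) U (r U s))=False (r | p)=True r=True p=True (r U s)=False s=False
s_5={p,r}: ((r | p) U (r U s))=False (r | p)=True r=True p=True (r U s)=False s=False
s_6={p,q,r}: ((r | p) U (r U s))=False (r | p)=True r=True p=True (r U s)=False s=False
Evaluating at position 6: result = False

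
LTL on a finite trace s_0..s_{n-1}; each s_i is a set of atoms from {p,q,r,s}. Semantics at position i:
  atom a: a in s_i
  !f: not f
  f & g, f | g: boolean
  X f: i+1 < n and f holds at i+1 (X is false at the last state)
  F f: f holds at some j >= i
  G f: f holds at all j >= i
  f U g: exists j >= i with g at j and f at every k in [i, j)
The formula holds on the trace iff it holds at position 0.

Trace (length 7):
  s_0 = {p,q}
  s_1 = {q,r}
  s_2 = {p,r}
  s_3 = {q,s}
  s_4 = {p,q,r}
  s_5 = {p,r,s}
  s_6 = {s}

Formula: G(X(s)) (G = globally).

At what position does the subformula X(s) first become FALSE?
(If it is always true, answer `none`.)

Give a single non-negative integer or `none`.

Answer: 0

Derivation:
s_0={p,q}: X(s)=False s=False
s_1={q,r}: X(s)=False s=False
s_2={p,r}: X(s)=True s=False
s_3={q,s}: X(s)=False s=True
s_4={p,q,r}: X(s)=True s=False
s_5={p,r,s}: X(s)=True s=True
s_6={s}: X(s)=False s=True
G(X(s)) holds globally = False
First violation at position 0.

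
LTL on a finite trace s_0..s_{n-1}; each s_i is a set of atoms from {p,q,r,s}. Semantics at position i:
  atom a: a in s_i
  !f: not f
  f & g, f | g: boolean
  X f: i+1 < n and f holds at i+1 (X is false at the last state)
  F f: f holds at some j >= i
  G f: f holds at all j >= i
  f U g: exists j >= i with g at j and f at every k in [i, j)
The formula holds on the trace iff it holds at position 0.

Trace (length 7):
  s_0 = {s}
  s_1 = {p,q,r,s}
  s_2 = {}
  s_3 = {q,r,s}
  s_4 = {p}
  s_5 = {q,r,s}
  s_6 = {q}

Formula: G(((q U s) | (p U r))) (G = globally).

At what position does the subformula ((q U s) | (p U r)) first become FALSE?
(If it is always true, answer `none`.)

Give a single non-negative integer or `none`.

Answer: 2

Derivation:
s_0={s}: ((q U s) | (p U r))=True (q U s)=True q=False s=True (p U r)=False p=False r=False
s_1={p,q,r,s}: ((q U s) | (p U r))=True (q U s)=True q=True s=True (p U r)=True p=True r=True
s_2={}: ((q U s) | (p U r))=False (q U s)=False q=False s=False (p U r)=False p=False r=False
s_3={q,r,s}: ((q U s) | (p U r))=True (q U s)=True q=True s=True (p U r)=True p=False r=True
s_4={p}: ((q U s) | (p U r))=True (q U s)=False q=False s=False (p U r)=True p=True r=False
s_5={q,r,s}: ((q U s) | (p U r))=True (q U s)=True q=True s=True (p U r)=True p=False r=True
s_6={q}: ((q U s) | (p U r))=False (q U s)=False q=True s=False (p U r)=False p=False r=False
G(((q U s) | (p U r))) holds globally = False
First violation at position 2.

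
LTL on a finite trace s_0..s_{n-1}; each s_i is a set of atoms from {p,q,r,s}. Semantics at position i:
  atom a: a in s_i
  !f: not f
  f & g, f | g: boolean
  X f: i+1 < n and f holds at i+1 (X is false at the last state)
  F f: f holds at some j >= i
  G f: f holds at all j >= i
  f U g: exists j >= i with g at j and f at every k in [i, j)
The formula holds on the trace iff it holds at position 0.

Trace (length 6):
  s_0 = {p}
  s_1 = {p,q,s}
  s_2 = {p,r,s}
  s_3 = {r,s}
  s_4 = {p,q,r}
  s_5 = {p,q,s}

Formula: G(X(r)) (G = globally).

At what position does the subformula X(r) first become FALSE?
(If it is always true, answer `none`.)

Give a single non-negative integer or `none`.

s_0={p}: X(r)=False r=False
s_1={p,q,s}: X(r)=True r=False
s_2={p,r,s}: X(r)=True r=True
s_3={r,s}: X(r)=True r=True
s_4={p,q,r}: X(r)=False r=True
s_5={p,q,s}: X(r)=False r=False
G(X(r)) holds globally = False
First violation at position 0.

Answer: 0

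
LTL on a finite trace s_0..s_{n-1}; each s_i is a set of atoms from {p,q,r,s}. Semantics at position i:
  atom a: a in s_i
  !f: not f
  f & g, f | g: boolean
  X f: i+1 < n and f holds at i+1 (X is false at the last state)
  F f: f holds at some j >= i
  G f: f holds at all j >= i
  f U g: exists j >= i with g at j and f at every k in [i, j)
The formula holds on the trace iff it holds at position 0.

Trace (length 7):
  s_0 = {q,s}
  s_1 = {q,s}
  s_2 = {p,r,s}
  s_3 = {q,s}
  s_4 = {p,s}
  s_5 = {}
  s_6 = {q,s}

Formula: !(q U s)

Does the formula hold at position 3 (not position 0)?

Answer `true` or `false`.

Answer: false

Derivation:
s_0={q,s}: !(q U s)=False (q U s)=True q=True s=True
s_1={q,s}: !(q U s)=False (q U s)=True q=True s=True
s_2={p,r,s}: !(q U s)=False (q U s)=True q=False s=True
s_3={q,s}: !(q U s)=False (q U s)=True q=True s=True
s_4={p,s}: !(q U s)=False (q U s)=True q=False s=True
s_5={}: !(q U s)=True (q U s)=False q=False s=False
s_6={q,s}: !(q U s)=False (q U s)=True q=True s=True
Evaluating at position 3: result = False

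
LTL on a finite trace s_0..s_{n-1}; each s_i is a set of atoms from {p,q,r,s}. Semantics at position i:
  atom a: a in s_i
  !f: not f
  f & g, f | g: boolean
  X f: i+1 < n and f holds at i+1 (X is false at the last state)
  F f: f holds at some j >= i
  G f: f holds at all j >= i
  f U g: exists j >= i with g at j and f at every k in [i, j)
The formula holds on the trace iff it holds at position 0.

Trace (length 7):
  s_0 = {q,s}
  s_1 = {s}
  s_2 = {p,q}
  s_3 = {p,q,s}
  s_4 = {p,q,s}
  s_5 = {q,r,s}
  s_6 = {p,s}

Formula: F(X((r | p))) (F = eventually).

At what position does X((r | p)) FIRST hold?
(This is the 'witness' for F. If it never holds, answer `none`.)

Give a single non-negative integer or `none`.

s_0={q,s}: X((r | p))=False (r | p)=False r=False p=False
s_1={s}: X((r | p))=True (r | p)=False r=False p=False
s_2={p,q}: X((r | p))=True (r | p)=True r=False p=True
s_3={p,q,s}: X((r | p))=True (r | p)=True r=False p=True
s_4={p,q,s}: X((r | p))=True (r | p)=True r=False p=True
s_5={q,r,s}: X((r | p))=True (r | p)=True r=True p=False
s_6={p,s}: X((r | p))=False (r | p)=True r=False p=True
F(X((r | p))) holds; first witness at position 1.

Answer: 1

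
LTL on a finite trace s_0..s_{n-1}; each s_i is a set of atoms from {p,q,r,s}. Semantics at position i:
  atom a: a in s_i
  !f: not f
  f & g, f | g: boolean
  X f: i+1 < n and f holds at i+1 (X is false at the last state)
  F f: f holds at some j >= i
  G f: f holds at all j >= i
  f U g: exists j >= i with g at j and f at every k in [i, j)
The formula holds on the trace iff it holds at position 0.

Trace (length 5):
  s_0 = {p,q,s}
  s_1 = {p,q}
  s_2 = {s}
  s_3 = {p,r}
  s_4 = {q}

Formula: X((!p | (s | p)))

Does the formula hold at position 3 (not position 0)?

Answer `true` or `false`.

s_0={p,q,s}: X((!p | (s | p)))=True (!p | (s | p))=True !p=False p=True (s | p)=True s=True
s_1={p,q}: X((!p | (s | p)))=True (!p | (s | p))=True !p=False p=True (s | p)=True s=False
s_2={s}: X((!p | (s | p)))=True (!p | (s | p))=True !p=True p=False (s | p)=True s=True
s_3={p,r}: X((!p | (s | p)))=True (!p | (s | p))=True !p=False p=True (s | p)=True s=False
s_4={q}: X((!p | (s | p)))=False (!p | (s | p))=True !p=True p=False (s | p)=False s=False
Evaluating at position 3: result = True

Answer: true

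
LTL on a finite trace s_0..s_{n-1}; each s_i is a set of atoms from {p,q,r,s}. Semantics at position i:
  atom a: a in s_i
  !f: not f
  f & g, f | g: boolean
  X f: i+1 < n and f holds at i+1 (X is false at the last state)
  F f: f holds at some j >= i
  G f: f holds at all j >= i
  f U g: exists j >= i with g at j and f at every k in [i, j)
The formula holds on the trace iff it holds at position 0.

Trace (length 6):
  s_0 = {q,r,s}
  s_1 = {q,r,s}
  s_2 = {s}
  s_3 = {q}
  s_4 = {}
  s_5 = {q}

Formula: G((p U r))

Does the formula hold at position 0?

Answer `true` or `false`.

Answer: false

Derivation:
s_0={q,r,s}: G((p U r))=False (p U r)=True p=False r=True
s_1={q,r,s}: G((p U r))=False (p U r)=True p=False r=True
s_2={s}: G((p U r))=False (p U r)=False p=False r=False
s_3={q}: G((p U r))=False (p U r)=False p=False r=False
s_4={}: G((p U r))=False (p U r)=False p=False r=False
s_5={q}: G((p U r))=False (p U r)=False p=False r=False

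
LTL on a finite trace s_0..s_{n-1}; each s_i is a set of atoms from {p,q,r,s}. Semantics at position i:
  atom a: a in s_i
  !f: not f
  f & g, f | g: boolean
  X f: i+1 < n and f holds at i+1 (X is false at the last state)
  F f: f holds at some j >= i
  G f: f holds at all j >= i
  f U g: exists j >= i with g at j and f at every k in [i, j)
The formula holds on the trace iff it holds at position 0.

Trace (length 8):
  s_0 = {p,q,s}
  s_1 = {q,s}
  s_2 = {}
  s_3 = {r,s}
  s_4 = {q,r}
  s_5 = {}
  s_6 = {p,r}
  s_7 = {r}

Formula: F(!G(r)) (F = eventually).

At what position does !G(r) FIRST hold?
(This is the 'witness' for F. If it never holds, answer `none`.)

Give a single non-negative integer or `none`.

s_0={p,q,s}: !G(r)=True G(r)=False r=False
s_1={q,s}: !G(r)=True G(r)=False r=False
s_2={}: !G(r)=True G(r)=False r=False
s_3={r,s}: !G(r)=True G(r)=False r=True
s_4={q,r}: !G(r)=True G(r)=False r=True
s_5={}: !G(r)=True G(r)=False r=False
s_6={p,r}: !G(r)=False G(r)=True r=True
s_7={r}: !G(r)=False G(r)=True r=True
F(!G(r)) holds; first witness at position 0.

Answer: 0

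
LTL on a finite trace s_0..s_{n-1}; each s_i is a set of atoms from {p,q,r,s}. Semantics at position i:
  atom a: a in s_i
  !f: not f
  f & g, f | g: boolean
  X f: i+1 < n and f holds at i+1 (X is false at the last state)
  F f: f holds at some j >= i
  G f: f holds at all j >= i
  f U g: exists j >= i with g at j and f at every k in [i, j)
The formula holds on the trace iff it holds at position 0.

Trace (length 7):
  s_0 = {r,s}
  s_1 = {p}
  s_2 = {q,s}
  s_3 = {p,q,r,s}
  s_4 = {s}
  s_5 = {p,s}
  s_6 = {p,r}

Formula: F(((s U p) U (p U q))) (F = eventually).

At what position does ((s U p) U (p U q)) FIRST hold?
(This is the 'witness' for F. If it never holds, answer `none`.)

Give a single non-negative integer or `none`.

Answer: 0

Derivation:
s_0={r,s}: ((s U p) U (p U q))=True (s U p)=True s=True p=False (p U q)=False q=False
s_1={p}: ((s U p) U (p U q))=True (s U p)=True s=False p=True (p U q)=True q=False
s_2={q,s}: ((s U p) U (p U q))=True (s U p)=True s=True p=False (p U q)=True q=True
s_3={p,q,r,s}: ((s U p) U (p U q))=True (s U p)=True s=True p=True (p U q)=True q=True
s_4={s}: ((s U p) U (p U q))=False (s U p)=True s=True p=False (p U q)=False q=False
s_5={p,s}: ((s U p) U (p U q))=False (s U p)=True s=True p=True (p U q)=False q=False
s_6={p,r}: ((s U p) U (p U q))=False (s U p)=True s=False p=True (p U q)=False q=False
F(((s U p) U (p U q))) holds; first witness at position 0.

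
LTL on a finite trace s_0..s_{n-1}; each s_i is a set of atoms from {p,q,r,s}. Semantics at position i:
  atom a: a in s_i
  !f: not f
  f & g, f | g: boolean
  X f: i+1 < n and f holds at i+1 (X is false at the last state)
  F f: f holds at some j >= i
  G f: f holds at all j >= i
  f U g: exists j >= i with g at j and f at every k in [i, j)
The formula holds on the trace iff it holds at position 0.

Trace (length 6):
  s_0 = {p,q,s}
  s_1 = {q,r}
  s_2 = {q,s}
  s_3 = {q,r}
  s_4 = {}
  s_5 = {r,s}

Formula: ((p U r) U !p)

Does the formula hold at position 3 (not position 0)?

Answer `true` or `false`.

s_0={p,q,s}: ((p U r) U !p)=True (p U r)=True p=True r=False !p=False
s_1={q,r}: ((p U r) U !p)=True (p U r)=True p=False r=True !p=True
s_2={q,s}: ((p U r) U !p)=True (p U r)=False p=False r=False !p=True
s_3={q,r}: ((p U r) U !p)=True (p U r)=True p=False r=True !p=True
s_4={}: ((p U r) U !p)=True (p U r)=False p=False r=False !p=True
s_5={r,s}: ((p U r) U !p)=True (p U r)=True p=False r=True !p=True
Evaluating at position 3: result = True

Answer: true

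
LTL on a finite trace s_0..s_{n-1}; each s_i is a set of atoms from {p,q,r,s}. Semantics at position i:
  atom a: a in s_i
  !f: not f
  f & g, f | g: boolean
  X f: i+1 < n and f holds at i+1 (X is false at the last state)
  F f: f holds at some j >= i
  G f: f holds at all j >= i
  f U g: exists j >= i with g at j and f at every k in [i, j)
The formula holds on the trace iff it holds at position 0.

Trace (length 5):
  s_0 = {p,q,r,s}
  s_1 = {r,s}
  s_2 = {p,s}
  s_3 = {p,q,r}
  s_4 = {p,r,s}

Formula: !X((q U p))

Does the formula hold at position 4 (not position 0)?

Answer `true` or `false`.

s_0={p,q,r,s}: !X((q U p))=True X((q U p))=False (q U p)=True q=True p=True
s_1={r,s}: !X((q U p))=False X((q U p))=True (q U p)=False q=False p=False
s_2={p,s}: !X((q U p))=False X((q U p))=True (q U p)=True q=False p=True
s_3={p,q,r}: !X((q U p))=False X((q U p))=True (q U p)=True q=True p=True
s_4={p,r,s}: !X((q U p))=True X((q U p))=False (q U p)=True q=False p=True
Evaluating at position 4: result = True

Answer: true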